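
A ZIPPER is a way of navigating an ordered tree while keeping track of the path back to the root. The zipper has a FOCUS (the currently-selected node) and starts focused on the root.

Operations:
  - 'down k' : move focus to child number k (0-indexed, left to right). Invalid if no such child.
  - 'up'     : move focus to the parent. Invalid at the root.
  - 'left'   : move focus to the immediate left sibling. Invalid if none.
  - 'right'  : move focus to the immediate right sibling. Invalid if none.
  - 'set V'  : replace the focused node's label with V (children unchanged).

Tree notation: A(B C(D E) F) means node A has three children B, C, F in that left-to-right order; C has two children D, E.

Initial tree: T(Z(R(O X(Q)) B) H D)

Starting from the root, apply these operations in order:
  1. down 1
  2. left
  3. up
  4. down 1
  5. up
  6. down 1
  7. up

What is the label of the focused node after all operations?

Step 1 (down 1): focus=H path=1 depth=1 children=[] left=['Z'] right=['D'] parent=T
Step 2 (left): focus=Z path=0 depth=1 children=['R', 'B'] left=[] right=['H', 'D'] parent=T
Step 3 (up): focus=T path=root depth=0 children=['Z', 'H', 'D'] (at root)
Step 4 (down 1): focus=H path=1 depth=1 children=[] left=['Z'] right=['D'] parent=T
Step 5 (up): focus=T path=root depth=0 children=['Z', 'H', 'D'] (at root)
Step 6 (down 1): focus=H path=1 depth=1 children=[] left=['Z'] right=['D'] parent=T
Step 7 (up): focus=T path=root depth=0 children=['Z', 'H', 'D'] (at root)

Answer: T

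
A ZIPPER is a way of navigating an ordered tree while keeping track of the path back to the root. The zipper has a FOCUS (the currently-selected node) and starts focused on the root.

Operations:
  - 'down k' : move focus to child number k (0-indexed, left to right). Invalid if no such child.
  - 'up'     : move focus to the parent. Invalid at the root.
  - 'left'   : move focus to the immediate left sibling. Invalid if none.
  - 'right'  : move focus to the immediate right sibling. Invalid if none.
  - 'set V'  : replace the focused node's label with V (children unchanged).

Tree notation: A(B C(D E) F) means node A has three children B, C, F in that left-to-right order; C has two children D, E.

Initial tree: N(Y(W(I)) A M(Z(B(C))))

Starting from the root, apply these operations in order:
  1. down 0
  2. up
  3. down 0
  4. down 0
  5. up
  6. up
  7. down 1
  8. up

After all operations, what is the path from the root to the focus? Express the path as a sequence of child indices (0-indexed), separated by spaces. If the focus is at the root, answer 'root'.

Answer: root

Derivation:
Step 1 (down 0): focus=Y path=0 depth=1 children=['W'] left=[] right=['A', 'M'] parent=N
Step 2 (up): focus=N path=root depth=0 children=['Y', 'A', 'M'] (at root)
Step 3 (down 0): focus=Y path=0 depth=1 children=['W'] left=[] right=['A', 'M'] parent=N
Step 4 (down 0): focus=W path=0/0 depth=2 children=['I'] left=[] right=[] parent=Y
Step 5 (up): focus=Y path=0 depth=1 children=['W'] left=[] right=['A', 'M'] parent=N
Step 6 (up): focus=N path=root depth=0 children=['Y', 'A', 'M'] (at root)
Step 7 (down 1): focus=A path=1 depth=1 children=[] left=['Y'] right=['M'] parent=N
Step 8 (up): focus=N path=root depth=0 children=['Y', 'A', 'M'] (at root)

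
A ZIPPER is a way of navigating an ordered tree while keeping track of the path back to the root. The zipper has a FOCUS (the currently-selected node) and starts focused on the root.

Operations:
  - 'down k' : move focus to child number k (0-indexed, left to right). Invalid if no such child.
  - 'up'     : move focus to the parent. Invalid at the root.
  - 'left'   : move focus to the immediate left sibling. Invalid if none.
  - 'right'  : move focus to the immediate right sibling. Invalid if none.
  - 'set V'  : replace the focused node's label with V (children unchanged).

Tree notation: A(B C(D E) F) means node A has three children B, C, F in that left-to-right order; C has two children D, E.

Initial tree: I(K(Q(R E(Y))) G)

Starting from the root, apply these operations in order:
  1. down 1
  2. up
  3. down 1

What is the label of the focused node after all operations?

Step 1 (down 1): focus=G path=1 depth=1 children=[] left=['K'] right=[] parent=I
Step 2 (up): focus=I path=root depth=0 children=['K', 'G'] (at root)
Step 3 (down 1): focus=G path=1 depth=1 children=[] left=['K'] right=[] parent=I

Answer: G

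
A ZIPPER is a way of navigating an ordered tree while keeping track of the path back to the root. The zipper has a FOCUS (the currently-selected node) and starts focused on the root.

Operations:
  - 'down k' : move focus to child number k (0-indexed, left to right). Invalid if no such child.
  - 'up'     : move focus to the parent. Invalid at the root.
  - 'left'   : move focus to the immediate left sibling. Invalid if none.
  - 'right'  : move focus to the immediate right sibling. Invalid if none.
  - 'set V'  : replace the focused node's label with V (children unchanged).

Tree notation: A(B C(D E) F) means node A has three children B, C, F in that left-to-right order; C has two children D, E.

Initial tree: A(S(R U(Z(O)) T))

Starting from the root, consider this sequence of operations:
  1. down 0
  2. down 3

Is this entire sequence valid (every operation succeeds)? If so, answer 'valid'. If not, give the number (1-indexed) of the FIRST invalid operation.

Answer: 2

Derivation:
Step 1 (down 0): focus=S path=0 depth=1 children=['R', 'U', 'T'] left=[] right=[] parent=A
Step 2 (down 3): INVALID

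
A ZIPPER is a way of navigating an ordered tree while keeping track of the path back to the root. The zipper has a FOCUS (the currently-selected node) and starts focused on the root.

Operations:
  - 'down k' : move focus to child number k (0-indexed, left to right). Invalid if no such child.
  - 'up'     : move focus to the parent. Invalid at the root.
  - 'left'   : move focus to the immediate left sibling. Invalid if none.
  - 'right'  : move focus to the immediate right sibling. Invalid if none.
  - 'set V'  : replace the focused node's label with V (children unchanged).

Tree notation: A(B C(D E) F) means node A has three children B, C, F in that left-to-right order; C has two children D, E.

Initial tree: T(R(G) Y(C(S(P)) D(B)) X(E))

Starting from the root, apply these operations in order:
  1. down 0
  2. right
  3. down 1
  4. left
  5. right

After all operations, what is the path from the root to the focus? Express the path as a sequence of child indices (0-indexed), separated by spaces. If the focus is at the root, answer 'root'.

Step 1 (down 0): focus=R path=0 depth=1 children=['G'] left=[] right=['Y', 'X'] parent=T
Step 2 (right): focus=Y path=1 depth=1 children=['C', 'D'] left=['R'] right=['X'] parent=T
Step 3 (down 1): focus=D path=1/1 depth=2 children=['B'] left=['C'] right=[] parent=Y
Step 4 (left): focus=C path=1/0 depth=2 children=['S'] left=[] right=['D'] parent=Y
Step 5 (right): focus=D path=1/1 depth=2 children=['B'] left=['C'] right=[] parent=Y

Answer: 1 1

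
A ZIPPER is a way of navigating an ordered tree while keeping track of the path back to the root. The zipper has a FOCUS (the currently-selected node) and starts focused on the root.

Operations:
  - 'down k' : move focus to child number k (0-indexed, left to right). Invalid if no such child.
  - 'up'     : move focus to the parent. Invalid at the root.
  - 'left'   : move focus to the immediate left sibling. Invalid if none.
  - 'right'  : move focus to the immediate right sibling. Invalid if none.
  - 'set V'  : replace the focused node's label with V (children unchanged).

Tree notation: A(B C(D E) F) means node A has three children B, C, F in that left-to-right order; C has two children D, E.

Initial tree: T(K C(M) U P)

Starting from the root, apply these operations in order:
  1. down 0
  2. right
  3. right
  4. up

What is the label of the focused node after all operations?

Step 1 (down 0): focus=K path=0 depth=1 children=[] left=[] right=['C', 'U', 'P'] parent=T
Step 2 (right): focus=C path=1 depth=1 children=['M'] left=['K'] right=['U', 'P'] parent=T
Step 3 (right): focus=U path=2 depth=1 children=[] left=['K', 'C'] right=['P'] parent=T
Step 4 (up): focus=T path=root depth=0 children=['K', 'C', 'U', 'P'] (at root)

Answer: T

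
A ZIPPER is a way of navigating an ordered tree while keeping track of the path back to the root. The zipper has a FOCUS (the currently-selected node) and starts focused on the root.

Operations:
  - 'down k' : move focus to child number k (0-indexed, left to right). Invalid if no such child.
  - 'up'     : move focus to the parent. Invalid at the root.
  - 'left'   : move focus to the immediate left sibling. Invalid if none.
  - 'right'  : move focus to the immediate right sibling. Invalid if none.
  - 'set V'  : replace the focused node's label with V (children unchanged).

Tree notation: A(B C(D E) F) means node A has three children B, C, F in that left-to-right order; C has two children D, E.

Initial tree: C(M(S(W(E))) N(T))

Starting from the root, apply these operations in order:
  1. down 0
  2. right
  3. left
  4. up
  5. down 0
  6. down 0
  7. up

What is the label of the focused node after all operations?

Step 1 (down 0): focus=M path=0 depth=1 children=['S'] left=[] right=['N'] parent=C
Step 2 (right): focus=N path=1 depth=1 children=['T'] left=['M'] right=[] parent=C
Step 3 (left): focus=M path=0 depth=1 children=['S'] left=[] right=['N'] parent=C
Step 4 (up): focus=C path=root depth=0 children=['M', 'N'] (at root)
Step 5 (down 0): focus=M path=0 depth=1 children=['S'] left=[] right=['N'] parent=C
Step 6 (down 0): focus=S path=0/0 depth=2 children=['W'] left=[] right=[] parent=M
Step 7 (up): focus=M path=0 depth=1 children=['S'] left=[] right=['N'] parent=C

Answer: M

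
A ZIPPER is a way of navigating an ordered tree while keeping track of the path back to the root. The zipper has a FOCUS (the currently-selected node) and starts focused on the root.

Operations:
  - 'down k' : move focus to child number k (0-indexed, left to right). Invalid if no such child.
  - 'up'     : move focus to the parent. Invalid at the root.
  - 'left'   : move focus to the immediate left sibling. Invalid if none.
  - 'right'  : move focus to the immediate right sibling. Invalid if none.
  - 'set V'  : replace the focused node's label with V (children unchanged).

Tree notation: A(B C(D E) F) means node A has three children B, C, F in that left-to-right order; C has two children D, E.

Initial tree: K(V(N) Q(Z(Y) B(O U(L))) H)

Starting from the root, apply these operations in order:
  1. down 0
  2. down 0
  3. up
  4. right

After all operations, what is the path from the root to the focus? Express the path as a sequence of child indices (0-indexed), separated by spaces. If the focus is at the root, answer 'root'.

Step 1 (down 0): focus=V path=0 depth=1 children=['N'] left=[] right=['Q', 'H'] parent=K
Step 2 (down 0): focus=N path=0/0 depth=2 children=[] left=[] right=[] parent=V
Step 3 (up): focus=V path=0 depth=1 children=['N'] left=[] right=['Q', 'H'] parent=K
Step 4 (right): focus=Q path=1 depth=1 children=['Z', 'B'] left=['V'] right=['H'] parent=K

Answer: 1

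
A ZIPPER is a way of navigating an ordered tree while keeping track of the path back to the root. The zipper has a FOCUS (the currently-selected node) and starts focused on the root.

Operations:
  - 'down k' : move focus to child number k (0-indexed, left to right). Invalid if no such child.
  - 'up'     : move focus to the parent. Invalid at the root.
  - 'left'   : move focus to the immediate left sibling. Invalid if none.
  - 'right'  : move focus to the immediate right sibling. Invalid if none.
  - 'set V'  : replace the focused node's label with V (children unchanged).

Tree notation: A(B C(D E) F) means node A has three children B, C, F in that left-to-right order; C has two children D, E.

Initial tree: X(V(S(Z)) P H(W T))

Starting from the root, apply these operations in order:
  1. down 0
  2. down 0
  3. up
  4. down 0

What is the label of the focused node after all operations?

Answer: S

Derivation:
Step 1 (down 0): focus=V path=0 depth=1 children=['S'] left=[] right=['P', 'H'] parent=X
Step 2 (down 0): focus=S path=0/0 depth=2 children=['Z'] left=[] right=[] parent=V
Step 3 (up): focus=V path=0 depth=1 children=['S'] left=[] right=['P', 'H'] parent=X
Step 4 (down 0): focus=S path=0/0 depth=2 children=['Z'] left=[] right=[] parent=V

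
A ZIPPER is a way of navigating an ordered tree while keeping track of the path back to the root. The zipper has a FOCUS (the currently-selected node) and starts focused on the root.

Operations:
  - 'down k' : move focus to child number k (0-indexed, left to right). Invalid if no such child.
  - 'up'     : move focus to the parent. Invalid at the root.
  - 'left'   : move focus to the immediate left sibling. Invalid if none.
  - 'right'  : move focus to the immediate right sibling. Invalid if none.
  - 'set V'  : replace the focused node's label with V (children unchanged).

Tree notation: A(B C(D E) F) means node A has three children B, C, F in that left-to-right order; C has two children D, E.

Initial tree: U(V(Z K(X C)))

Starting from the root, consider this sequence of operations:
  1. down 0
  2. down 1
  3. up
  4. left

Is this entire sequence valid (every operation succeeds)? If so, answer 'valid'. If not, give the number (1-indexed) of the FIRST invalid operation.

Step 1 (down 0): focus=V path=0 depth=1 children=['Z', 'K'] left=[] right=[] parent=U
Step 2 (down 1): focus=K path=0/1 depth=2 children=['X', 'C'] left=['Z'] right=[] parent=V
Step 3 (up): focus=V path=0 depth=1 children=['Z', 'K'] left=[] right=[] parent=U
Step 4 (left): INVALID

Answer: 4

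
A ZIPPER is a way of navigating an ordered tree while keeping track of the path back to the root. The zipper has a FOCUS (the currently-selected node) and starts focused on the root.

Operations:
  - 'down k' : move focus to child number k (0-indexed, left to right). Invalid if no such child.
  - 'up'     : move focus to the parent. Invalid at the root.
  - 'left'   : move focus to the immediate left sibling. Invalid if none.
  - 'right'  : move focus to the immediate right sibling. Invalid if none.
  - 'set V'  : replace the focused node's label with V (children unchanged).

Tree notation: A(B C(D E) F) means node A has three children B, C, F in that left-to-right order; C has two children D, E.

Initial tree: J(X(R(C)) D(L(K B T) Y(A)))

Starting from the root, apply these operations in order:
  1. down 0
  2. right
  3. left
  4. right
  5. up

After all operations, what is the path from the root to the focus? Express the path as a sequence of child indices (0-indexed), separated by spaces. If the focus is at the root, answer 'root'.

Answer: root

Derivation:
Step 1 (down 0): focus=X path=0 depth=1 children=['R'] left=[] right=['D'] parent=J
Step 2 (right): focus=D path=1 depth=1 children=['L', 'Y'] left=['X'] right=[] parent=J
Step 3 (left): focus=X path=0 depth=1 children=['R'] left=[] right=['D'] parent=J
Step 4 (right): focus=D path=1 depth=1 children=['L', 'Y'] left=['X'] right=[] parent=J
Step 5 (up): focus=J path=root depth=0 children=['X', 'D'] (at root)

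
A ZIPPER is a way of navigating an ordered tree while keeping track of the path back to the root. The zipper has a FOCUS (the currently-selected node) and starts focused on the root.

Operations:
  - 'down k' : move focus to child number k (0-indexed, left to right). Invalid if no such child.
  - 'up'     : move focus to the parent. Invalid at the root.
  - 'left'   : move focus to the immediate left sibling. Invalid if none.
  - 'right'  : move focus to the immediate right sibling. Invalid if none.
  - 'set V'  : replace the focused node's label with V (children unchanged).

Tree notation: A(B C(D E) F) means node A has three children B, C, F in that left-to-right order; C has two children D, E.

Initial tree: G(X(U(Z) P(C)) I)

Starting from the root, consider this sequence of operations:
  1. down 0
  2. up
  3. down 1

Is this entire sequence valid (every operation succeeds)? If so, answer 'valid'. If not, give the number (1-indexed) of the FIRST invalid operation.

Step 1 (down 0): focus=X path=0 depth=1 children=['U', 'P'] left=[] right=['I'] parent=G
Step 2 (up): focus=G path=root depth=0 children=['X', 'I'] (at root)
Step 3 (down 1): focus=I path=1 depth=1 children=[] left=['X'] right=[] parent=G

Answer: valid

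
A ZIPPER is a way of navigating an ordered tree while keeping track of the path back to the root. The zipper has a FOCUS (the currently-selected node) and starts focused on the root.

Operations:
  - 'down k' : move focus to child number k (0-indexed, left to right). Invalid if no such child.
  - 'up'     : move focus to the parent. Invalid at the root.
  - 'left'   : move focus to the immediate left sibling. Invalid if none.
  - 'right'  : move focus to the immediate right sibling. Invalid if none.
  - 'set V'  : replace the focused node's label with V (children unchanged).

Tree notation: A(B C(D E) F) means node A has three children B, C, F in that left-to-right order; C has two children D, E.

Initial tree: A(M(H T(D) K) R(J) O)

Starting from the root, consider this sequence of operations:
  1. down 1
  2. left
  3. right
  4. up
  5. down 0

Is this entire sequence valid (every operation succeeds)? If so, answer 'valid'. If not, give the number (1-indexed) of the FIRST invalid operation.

Step 1 (down 1): focus=R path=1 depth=1 children=['J'] left=['M'] right=['O'] parent=A
Step 2 (left): focus=M path=0 depth=1 children=['H', 'T', 'K'] left=[] right=['R', 'O'] parent=A
Step 3 (right): focus=R path=1 depth=1 children=['J'] left=['M'] right=['O'] parent=A
Step 4 (up): focus=A path=root depth=0 children=['M', 'R', 'O'] (at root)
Step 5 (down 0): focus=M path=0 depth=1 children=['H', 'T', 'K'] left=[] right=['R', 'O'] parent=A

Answer: valid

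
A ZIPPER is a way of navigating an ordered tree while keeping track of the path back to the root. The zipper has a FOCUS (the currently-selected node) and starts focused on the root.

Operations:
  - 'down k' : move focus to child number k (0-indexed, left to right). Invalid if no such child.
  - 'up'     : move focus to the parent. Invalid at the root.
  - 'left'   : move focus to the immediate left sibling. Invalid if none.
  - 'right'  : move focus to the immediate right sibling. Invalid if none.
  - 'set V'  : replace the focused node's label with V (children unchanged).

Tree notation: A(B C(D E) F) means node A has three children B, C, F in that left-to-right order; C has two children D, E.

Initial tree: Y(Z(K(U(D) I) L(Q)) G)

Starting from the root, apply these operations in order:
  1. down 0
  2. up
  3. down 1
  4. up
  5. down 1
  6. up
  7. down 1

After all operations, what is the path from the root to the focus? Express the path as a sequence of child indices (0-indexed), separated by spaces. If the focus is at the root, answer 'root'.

Answer: 1

Derivation:
Step 1 (down 0): focus=Z path=0 depth=1 children=['K', 'L'] left=[] right=['G'] parent=Y
Step 2 (up): focus=Y path=root depth=0 children=['Z', 'G'] (at root)
Step 3 (down 1): focus=G path=1 depth=1 children=[] left=['Z'] right=[] parent=Y
Step 4 (up): focus=Y path=root depth=0 children=['Z', 'G'] (at root)
Step 5 (down 1): focus=G path=1 depth=1 children=[] left=['Z'] right=[] parent=Y
Step 6 (up): focus=Y path=root depth=0 children=['Z', 'G'] (at root)
Step 7 (down 1): focus=G path=1 depth=1 children=[] left=['Z'] right=[] parent=Y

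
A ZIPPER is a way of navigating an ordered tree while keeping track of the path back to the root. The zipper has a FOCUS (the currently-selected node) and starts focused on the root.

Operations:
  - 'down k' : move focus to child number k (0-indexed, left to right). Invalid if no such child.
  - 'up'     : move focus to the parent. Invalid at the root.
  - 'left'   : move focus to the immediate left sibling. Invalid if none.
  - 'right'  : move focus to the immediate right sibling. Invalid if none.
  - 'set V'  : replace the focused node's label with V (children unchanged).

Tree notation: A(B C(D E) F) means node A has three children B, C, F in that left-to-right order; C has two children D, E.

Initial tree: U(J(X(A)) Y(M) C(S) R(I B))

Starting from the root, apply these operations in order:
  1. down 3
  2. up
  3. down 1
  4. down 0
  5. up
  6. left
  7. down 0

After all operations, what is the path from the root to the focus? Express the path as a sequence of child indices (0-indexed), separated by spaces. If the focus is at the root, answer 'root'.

Answer: 0 0

Derivation:
Step 1 (down 3): focus=R path=3 depth=1 children=['I', 'B'] left=['J', 'Y', 'C'] right=[] parent=U
Step 2 (up): focus=U path=root depth=0 children=['J', 'Y', 'C', 'R'] (at root)
Step 3 (down 1): focus=Y path=1 depth=1 children=['M'] left=['J'] right=['C', 'R'] parent=U
Step 4 (down 0): focus=M path=1/0 depth=2 children=[] left=[] right=[] parent=Y
Step 5 (up): focus=Y path=1 depth=1 children=['M'] left=['J'] right=['C', 'R'] parent=U
Step 6 (left): focus=J path=0 depth=1 children=['X'] left=[] right=['Y', 'C', 'R'] parent=U
Step 7 (down 0): focus=X path=0/0 depth=2 children=['A'] left=[] right=[] parent=J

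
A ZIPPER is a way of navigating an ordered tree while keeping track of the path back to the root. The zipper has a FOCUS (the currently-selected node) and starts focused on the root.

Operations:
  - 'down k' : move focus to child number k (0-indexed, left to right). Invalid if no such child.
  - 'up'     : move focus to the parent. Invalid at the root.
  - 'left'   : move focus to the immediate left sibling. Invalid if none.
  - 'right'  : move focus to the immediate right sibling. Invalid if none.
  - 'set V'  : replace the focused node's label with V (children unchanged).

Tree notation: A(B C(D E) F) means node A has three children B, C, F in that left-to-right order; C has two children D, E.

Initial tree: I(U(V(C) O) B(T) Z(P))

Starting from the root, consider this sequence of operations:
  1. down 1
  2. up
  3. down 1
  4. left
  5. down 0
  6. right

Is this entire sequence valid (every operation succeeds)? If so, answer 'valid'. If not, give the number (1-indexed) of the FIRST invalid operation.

Answer: valid

Derivation:
Step 1 (down 1): focus=B path=1 depth=1 children=['T'] left=['U'] right=['Z'] parent=I
Step 2 (up): focus=I path=root depth=0 children=['U', 'B', 'Z'] (at root)
Step 3 (down 1): focus=B path=1 depth=1 children=['T'] left=['U'] right=['Z'] parent=I
Step 4 (left): focus=U path=0 depth=1 children=['V', 'O'] left=[] right=['B', 'Z'] parent=I
Step 5 (down 0): focus=V path=0/0 depth=2 children=['C'] left=[] right=['O'] parent=U
Step 6 (right): focus=O path=0/1 depth=2 children=[] left=['V'] right=[] parent=U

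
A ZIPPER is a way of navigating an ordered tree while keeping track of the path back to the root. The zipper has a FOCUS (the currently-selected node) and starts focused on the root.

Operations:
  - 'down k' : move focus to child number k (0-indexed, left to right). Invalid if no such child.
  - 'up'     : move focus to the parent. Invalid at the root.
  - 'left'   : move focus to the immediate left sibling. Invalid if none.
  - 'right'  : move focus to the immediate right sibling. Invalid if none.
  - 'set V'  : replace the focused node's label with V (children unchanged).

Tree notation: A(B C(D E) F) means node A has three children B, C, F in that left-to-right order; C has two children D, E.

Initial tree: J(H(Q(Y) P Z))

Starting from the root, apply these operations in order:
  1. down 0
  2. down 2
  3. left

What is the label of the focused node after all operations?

Step 1 (down 0): focus=H path=0 depth=1 children=['Q', 'P', 'Z'] left=[] right=[] parent=J
Step 2 (down 2): focus=Z path=0/2 depth=2 children=[] left=['Q', 'P'] right=[] parent=H
Step 3 (left): focus=P path=0/1 depth=2 children=[] left=['Q'] right=['Z'] parent=H

Answer: P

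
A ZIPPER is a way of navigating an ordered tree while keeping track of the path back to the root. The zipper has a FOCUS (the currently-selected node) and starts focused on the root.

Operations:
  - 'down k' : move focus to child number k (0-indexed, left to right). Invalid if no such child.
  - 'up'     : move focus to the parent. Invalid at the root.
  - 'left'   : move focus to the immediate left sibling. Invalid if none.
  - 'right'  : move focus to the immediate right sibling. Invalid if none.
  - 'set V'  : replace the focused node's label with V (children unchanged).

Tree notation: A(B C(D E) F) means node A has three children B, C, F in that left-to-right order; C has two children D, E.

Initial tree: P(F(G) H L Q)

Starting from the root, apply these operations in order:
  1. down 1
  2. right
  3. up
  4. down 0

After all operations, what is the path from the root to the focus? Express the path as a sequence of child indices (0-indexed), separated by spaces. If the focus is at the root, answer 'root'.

Step 1 (down 1): focus=H path=1 depth=1 children=[] left=['F'] right=['L', 'Q'] parent=P
Step 2 (right): focus=L path=2 depth=1 children=[] left=['F', 'H'] right=['Q'] parent=P
Step 3 (up): focus=P path=root depth=0 children=['F', 'H', 'L', 'Q'] (at root)
Step 4 (down 0): focus=F path=0 depth=1 children=['G'] left=[] right=['H', 'L', 'Q'] parent=P

Answer: 0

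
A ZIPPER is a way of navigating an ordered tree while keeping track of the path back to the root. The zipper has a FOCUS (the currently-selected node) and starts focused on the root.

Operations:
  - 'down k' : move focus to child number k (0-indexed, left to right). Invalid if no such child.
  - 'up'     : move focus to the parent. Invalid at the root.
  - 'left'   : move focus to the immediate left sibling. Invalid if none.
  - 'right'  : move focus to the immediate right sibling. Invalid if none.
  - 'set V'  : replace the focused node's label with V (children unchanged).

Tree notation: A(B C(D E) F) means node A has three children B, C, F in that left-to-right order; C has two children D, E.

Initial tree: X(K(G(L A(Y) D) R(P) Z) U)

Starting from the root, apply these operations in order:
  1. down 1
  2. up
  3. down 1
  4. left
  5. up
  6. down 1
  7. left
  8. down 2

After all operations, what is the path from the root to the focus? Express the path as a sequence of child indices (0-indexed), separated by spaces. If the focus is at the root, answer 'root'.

Step 1 (down 1): focus=U path=1 depth=1 children=[] left=['K'] right=[] parent=X
Step 2 (up): focus=X path=root depth=0 children=['K', 'U'] (at root)
Step 3 (down 1): focus=U path=1 depth=1 children=[] left=['K'] right=[] parent=X
Step 4 (left): focus=K path=0 depth=1 children=['G', 'R', 'Z'] left=[] right=['U'] parent=X
Step 5 (up): focus=X path=root depth=0 children=['K', 'U'] (at root)
Step 6 (down 1): focus=U path=1 depth=1 children=[] left=['K'] right=[] parent=X
Step 7 (left): focus=K path=0 depth=1 children=['G', 'R', 'Z'] left=[] right=['U'] parent=X
Step 8 (down 2): focus=Z path=0/2 depth=2 children=[] left=['G', 'R'] right=[] parent=K

Answer: 0 2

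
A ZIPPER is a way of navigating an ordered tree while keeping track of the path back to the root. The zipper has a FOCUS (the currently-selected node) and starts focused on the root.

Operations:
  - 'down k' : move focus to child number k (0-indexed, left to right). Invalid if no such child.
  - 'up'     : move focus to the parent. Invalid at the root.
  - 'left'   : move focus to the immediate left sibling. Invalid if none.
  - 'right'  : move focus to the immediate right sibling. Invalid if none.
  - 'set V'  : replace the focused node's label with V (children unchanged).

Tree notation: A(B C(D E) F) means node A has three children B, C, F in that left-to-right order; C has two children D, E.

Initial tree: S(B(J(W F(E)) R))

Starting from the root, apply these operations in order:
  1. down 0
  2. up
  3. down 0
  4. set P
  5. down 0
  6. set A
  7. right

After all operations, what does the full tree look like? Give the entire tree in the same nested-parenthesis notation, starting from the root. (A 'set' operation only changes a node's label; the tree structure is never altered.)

Step 1 (down 0): focus=B path=0 depth=1 children=['J', 'R'] left=[] right=[] parent=S
Step 2 (up): focus=S path=root depth=0 children=['B'] (at root)
Step 3 (down 0): focus=B path=0 depth=1 children=['J', 'R'] left=[] right=[] parent=S
Step 4 (set P): focus=P path=0 depth=1 children=['J', 'R'] left=[] right=[] parent=S
Step 5 (down 0): focus=J path=0/0 depth=2 children=['W', 'F'] left=[] right=['R'] parent=P
Step 6 (set A): focus=A path=0/0 depth=2 children=['W', 'F'] left=[] right=['R'] parent=P
Step 7 (right): focus=R path=0/1 depth=2 children=[] left=['A'] right=[] parent=P

Answer: S(P(A(W F(E)) R))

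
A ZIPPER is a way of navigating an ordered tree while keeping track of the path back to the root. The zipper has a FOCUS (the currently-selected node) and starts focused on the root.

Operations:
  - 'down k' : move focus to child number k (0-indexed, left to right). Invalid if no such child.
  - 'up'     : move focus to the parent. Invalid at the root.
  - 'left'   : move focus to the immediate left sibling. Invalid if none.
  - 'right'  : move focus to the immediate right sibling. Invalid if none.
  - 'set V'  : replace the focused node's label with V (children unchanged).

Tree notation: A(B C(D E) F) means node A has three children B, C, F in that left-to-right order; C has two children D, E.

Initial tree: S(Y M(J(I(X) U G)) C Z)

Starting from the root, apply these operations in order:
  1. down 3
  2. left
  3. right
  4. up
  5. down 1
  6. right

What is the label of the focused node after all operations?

Step 1 (down 3): focus=Z path=3 depth=1 children=[] left=['Y', 'M', 'C'] right=[] parent=S
Step 2 (left): focus=C path=2 depth=1 children=[] left=['Y', 'M'] right=['Z'] parent=S
Step 3 (right): focus=Z path=3 depth=1 children=[] left=['Y', 'M', 'C'] right=[] parent=S
Step 4 (up): focus=S path=root depth=0 children=['Y', 'M', 'C', 'Z'] (at root)
Step 5 (down 1): focus=M path=1 depth=1 children=['J'] left=['Y'] right=['C', 'Z'] parent=S
Step 6 (right): focus=C path=2 depth=1 children=[] left=['Y', 'M'] right=['Z'] parent=S

Answer: C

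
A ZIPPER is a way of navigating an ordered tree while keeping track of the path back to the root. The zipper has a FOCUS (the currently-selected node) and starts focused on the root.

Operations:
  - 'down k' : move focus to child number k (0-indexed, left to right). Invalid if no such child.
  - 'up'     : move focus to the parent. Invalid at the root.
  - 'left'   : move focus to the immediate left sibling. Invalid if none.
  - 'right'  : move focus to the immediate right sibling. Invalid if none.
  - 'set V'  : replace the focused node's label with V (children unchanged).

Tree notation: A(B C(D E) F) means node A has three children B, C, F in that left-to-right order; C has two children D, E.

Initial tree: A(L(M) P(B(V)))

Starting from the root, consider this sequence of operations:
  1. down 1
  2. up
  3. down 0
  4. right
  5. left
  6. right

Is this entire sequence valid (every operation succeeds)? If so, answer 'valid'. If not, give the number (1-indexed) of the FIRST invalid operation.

Answer: valid

Derivation:
Step 1 (down 1): focus=P path=1 depth=1 children=['B'] left=['L'] right=[] parent=A
Step 2 (up): focus=A path=root depth=0 children=['L', 'P'] (at root)
Step 3 (down 0): focus=L path=0 depth=1 children=['M'] left=[] right=['P'] parent=A
Step 4 (right): focus=P path=1 depth=1 children=['B'] left=['L'] right=[] parent=A
Step 5 (left): focus=L path=0 depth=1 children=['M'] left=[] right=['P'] parent=A
Step 6 (right): focus=P path=1 depth=1 children=['B'] left=['L'] right=[] parent=A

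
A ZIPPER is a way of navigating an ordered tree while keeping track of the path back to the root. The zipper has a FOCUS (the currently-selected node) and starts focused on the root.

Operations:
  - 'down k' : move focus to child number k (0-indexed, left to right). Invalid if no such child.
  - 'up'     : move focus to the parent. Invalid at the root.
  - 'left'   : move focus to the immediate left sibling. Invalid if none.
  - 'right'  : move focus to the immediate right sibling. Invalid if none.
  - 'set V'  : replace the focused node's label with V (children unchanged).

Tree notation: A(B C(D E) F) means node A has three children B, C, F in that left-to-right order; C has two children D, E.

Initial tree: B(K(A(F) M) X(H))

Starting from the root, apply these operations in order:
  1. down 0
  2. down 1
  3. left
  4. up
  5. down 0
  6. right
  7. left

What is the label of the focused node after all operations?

Answer: A

Derivation:
Step 1 (down 0): focus=K path=0 depth=1 children=['A', 'M'] left=[] right=['X'] parent=B
Step 2 (down 1): focus=M path=0/1 depth=2 children=[] left=['A'] right=[] parent=K
Step 3 (left): focus=A path=0/0 depth=2 children=['F'] left=[] right=['M'] parent=K
Step 4 (up): focus=K path=0 depth=1 children=['A', 'M'] left=[] right=['X'] parent=B
Step 5 (down 0): focus=A path=0/0 depth=2 children=['F'] left=[] right=['M'] parent=K
Step 6 (right): focus=M path=0/1 depth=2 children=[] left=['A'] right=[] parent=K
Step 7 (left): focus=A path=0/0 depth=2 children=['F'] left=[] right=['M'] parent=K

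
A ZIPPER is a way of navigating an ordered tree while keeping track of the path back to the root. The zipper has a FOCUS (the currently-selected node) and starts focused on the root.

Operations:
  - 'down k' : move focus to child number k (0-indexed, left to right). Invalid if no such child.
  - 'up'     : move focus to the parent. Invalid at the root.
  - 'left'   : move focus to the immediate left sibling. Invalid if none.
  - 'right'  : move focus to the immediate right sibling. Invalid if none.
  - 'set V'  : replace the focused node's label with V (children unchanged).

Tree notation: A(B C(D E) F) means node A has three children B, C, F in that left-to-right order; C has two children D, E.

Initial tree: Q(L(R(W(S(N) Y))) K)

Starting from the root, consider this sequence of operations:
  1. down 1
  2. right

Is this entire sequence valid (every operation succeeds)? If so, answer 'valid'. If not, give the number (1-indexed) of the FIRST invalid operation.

Answer: 2

Derivation:
Step 1 (down 1): focus=K path=1 depth=1 children=[] left=['L'] right=[] parent=Q
Step 2 (right): INVALID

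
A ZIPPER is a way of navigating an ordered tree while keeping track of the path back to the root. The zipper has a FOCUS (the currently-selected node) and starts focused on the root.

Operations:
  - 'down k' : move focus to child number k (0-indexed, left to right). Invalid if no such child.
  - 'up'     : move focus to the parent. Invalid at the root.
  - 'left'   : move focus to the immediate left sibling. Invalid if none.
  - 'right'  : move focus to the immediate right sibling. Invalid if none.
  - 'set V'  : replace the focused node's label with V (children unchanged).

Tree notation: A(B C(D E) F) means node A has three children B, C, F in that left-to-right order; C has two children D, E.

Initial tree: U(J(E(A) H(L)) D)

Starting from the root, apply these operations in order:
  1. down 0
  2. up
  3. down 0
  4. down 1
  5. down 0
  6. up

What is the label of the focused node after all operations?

Step 1 (down 0): focus=J path=0 depth=1 children=['E', 'H'] left=[] right=['D'] parent=U
Step 2 (up): focus=U path=root depth=0 children=['J', 'D'] (at root)
Step 3 (down 0): focus=J path=0 depth=1 children=['E', 'H'] left=[] right=['D'] parent=U
Step 4 (down 1): focus=H path=0/1 depth=2 children=['L'] left=['E'] right=[] parent=J
Step 5 (down 0): focus=L path=0/1/0 depth=3 children=[] left=[] right=[] parent=H
Step 6 (up): focus=H path=0/1 depth=2 children=['L'] left=['E'] right=[] parent=J

Answer: H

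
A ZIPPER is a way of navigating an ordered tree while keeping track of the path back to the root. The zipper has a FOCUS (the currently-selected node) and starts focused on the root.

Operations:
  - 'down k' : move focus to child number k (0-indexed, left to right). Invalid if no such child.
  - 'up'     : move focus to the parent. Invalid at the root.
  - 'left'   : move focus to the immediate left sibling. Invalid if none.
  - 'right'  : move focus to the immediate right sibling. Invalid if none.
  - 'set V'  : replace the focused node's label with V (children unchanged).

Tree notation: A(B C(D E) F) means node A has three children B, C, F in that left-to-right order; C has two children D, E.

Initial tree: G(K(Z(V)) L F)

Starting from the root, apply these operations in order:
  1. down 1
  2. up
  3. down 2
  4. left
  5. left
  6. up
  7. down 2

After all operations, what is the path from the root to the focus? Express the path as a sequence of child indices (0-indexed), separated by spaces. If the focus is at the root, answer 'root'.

Answer: 2

Derivation:
Step 1 (down 1): focus=L path=1 depth=1 children=[] left=['K'] right=['F'] parent=G
Step 2 (up): focus=G path=root depth=0 children=['K', 'L', 'F'] (at root)
Step 3 (down 2): focus=F path=2 depth=1 children=[] left=['K', 'L'] right=[] parent=G
Step 4 (left): focus=L path=1 depth=1 children=[] left=['K'] right=['F'] parent=G
Step 5 (left): focus=K path=0 depth=1 children=['Z'] left=[] right=['L', 'F'] parent=G
Step 6 (up): focus=G path=root depth=0 children=['K', 'L', 'F'] (at root)
Step 7 (down 2): focus=F path=2 depth=1 children=[] left=['K', 'L'] right=[] parent=G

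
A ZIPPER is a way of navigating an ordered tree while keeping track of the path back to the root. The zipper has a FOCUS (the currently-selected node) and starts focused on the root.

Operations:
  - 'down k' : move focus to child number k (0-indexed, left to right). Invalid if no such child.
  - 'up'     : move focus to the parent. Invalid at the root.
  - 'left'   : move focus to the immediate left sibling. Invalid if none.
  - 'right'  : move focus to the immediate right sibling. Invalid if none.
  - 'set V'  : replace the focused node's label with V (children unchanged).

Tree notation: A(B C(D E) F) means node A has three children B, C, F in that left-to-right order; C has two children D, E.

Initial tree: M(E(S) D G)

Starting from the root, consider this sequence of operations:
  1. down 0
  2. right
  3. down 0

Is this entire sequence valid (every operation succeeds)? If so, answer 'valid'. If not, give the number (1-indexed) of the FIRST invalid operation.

Step 1 (down 0): focus=E path=0 depth=1 children=['S'] left=[] right=['D', 'G'] parent=M
Step 2 (right): focus=D path=1 depth=1 children=[] left=['E'] right=['G'] parent=M
Step 3 (down 0): INVALID

Answer: 3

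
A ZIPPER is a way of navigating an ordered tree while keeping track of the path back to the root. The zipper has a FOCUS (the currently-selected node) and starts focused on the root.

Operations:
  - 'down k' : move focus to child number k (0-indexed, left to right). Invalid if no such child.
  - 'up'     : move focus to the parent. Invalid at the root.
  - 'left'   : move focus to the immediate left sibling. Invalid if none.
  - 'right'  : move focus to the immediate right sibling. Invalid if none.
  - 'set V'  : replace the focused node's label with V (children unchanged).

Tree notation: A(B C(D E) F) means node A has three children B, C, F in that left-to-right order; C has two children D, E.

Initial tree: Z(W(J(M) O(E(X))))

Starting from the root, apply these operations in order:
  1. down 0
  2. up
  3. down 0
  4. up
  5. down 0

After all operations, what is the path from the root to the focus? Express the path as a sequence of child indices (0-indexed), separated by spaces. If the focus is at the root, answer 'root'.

Answer: 0

Derivation:
Step 1 (down 0): focus=W path=0 depth=1 children=['J', 'O'] left=[] right=[] parent=Z
Step 2 (up): focus=Z path=root depth=0 children=['W'] (at root)
Step 3 (down 0): focus=W path=0 depth=1 children=['J', 'O'] left=[] right=[] parent=Z
Step 4 (up): focus=Z path=root depth=0 children=['W'] (at root)
Step 5 (down 0): focus=W path=0 depth=1 children=['J', 'O'] left=[] right=[] parent=Z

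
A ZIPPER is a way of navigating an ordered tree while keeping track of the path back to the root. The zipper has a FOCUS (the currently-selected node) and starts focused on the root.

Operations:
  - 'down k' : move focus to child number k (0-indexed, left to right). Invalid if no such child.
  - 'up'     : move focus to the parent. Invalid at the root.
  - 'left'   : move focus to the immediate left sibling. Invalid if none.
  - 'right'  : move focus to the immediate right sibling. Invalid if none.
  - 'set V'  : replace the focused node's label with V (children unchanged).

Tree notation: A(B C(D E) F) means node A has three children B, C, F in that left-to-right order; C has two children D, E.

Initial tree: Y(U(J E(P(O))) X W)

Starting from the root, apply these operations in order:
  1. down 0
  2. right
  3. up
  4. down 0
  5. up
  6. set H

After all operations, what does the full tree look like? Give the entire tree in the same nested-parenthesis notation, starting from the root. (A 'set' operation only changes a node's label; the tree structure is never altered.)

Answer: H(U(J E(P(O))) X W)

Derivation:
Step 1 (down 0): focus=U path=0 depth=1 children=['J', 'E'] left=[] right=['X', 'W'] parent=Y
Step 2 (right): focus=X path=1 depth=1 children=[] left=['U'] right=['W'] parent=Y
Step 3 (up): focus=Y path=root depth=0 children=['U', 'X', 'W'] (at root)
Step 4 (down 0): focus=U path=0 depth=1 children=['J', 'E'] left=[] right=['X', 'W'] parent=Y
Step 5 (up): focus=Y path=root depth=0 children=['U', 'X', 'W'] (at root)
Step 6 (set H): focus=H path=root depth=0 children=['U', 'X', 'W'] (at root)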